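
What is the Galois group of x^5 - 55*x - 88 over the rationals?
The polynomial f is an irreducible quintic over Q, so G = Gal(f/Q) is a transitive subgroup of S_5: one of C_5 (5T1, order 5), D_5 (5T2, order 10), F_20 (5T3, order 20), A_5 (5T4, order 60) or S_5 (5T5, order 120). The discriminant of f is 58564000000 = 242000^2, a perfect square, so G is contained in A_5. The transitive groups of degree 5 contained in A_5 are: C_5 (5T1, order 5), D_5 (5T2, order 10), A_5 (5T4, order 60). By Dedekind's theorem, for a prime p not dividing disc(f) the degrees of the irreducible factors of f mod p form the cycle type of an element of G. Factoring f modulo the 3 such primes p <= 13 (skipping 2, 5, 11, which divide the discriminant), each new pattern first appears at: mod 3: f = (x^5 + 2x + 2), pattern 5; mod 13: f = (x + 5)(x + 7)(x^3 + x^2 + 5x + 9), pattern 3+1+1. No other pattern occurs in this range, so the set of observed cycle types is {5, 3+1+1}. Among the candidates above, the only group containing elements of all these cycle types is A_5 (5T4) — each of C_5 (5T1), D_5 (5T2) lacks at least one of them. Hence G = A_5 (5T4), of order 60.

A_5 (order 60)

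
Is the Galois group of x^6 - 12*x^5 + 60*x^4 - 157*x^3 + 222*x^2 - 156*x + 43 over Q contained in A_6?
The polynomial is irreducible of degree 6 over Q. Its discriminant is -177147, which is not a perfect square. A Galois group lies in the alternating group exactly when the discriminant is a square in Q, so the Galois group (C_3 x S_3) is not contained in A_6.

No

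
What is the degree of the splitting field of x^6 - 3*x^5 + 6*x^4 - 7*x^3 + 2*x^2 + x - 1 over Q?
24

The degree of the splitting field over Q equals the order of the Galois group, so first determine the group. The polynomial f is an irreducible sextic over Q, so G = Gal(f/Q) is one of the 16 transitive subgroups 6T1, ..., 6T16 of S_6. The discriminant of f is 810448, which is not a perfect square, so G is not contained in A_6. The transitive groups of degree 6 not contained in A_6 are: C_6 (6T1, order 6), S_3 (6T2, order 6), D_6 (6T3, order 12), C_3 x S_3 (6T5, order 18), A_4 x C_2 (6T6, order 24), S_4 (6T8, order 24), S_3 x S_3 (6T9, order 36), S_4 x C_2 (6T11, order 48), (S_3 x S_3) : C_2 (6T13, order 72), PGL(2,5) (6T14, order 120), S_6 (6T16, order 720). By Dedekind's theorem, for a prime p not dividing disc(f) the degrees of the irreducible factors of f mod p form the cycle type of an element of G. Factoring f modulo the 22 such primes p <= 89 (skipping 2, 37, which divide the discriminant), each new pattern first appears at: mod 3: f = (x^3 + x^2 + x + 2)(x^3 + 2x^2 + 1), pattern 3+3; mod 5: f = (x^2 + 3)(x^2 + 3x + 4)(x^2 + 4x + 2), pattern 2+2+2; mod 17: f = (x + 1)(x + 15)(x^4 + 15x^3 + 6x^2 + 12x + 9), pattern 4+1+1; mod 67: f = (x + 4)(x + 62)(x^2 + 66x + 40)(x^2 + 66x + 50), pattern 2+2+1+1. No other pattern occurs in this range, so the set of observed cycle types is {3+3, 2+2+2, 4+1+1, 2+2+1+1}. The candidates containing elements of all these cycle types are S_4 (6T8) of order 24, S_4 x C_2 (6T11) of order 48, PGL(2,5) (6T14) of order 120, S_6 (6T16) of order 720; the others are excluded. The observed types are precisely the cycle types that occur in S_4 (6T8) (apart from the identity). Each of the other remaining candidates has further cycle types, and by the Chebotarev density theorem the matching factorization patterns would occur for a proportion of primes equal to their share of the group: S_4 x C_2 (6T11) additionally contains elements of type 6, 4+2, 2+1+1+1+1 (17 of its 48 elements, about 35% of primes); PGL(2,5) (6T14) additionally contains elements of type 6, 5+1 (44 of its 120 elements, about 37% of primes); S_6 (6T16) additionally contains elements of type 6, 5+1, 4+2, 3+2+1, 3+1+1+1, 2+1+1+1+1 (529 of its 720 elements, about 73% of primes). None of the 22 primes tested shows any such pattern (for each of these groups the chance of that is below 10^-4), which rules them out. Hence G = S_4 (6T8), of order 24. The Galois group S_4 (6T8) has order 24, so the splitting field has degree 24 over Q.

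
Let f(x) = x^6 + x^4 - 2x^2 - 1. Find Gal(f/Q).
The polynomial f is an irreducible sextic over Q, so G = Gal(f/Q) is one of the 16 transitive subgroups 6T1, ..., 6T16 of S_6. The discriminant of f is 153664 = 392^2, a perfect square, so G is contained in A_6. The transitive groups of degree 6 contained in A_6 are: A_4 (6T4, order 12), S_4 (6T7, order 24), (C_3 x C_3) : C_4 (6T10, order 36), PSL(2,5) (6T12, order 60), A_6 (6T15, order 360). By Dedekind's theorem, for a prime p not dividing disc(f) the degrees of the irreducible factors of f mod p form the cycle type of an element of G. Factoring f modulo the 33 such primes p <= 149 (skipping 2, 7, which divide the discriminant), each new pattern first appears at: mod 3: f = (x^3 + 2x + 1)(x^3 + 2x + 2), pattern 3+3; mod 13: f = (x + 6)(x + 7)(x^2 + 5)(x^2 + 6), pattern 2+2+1+1. No other pattern occurs in this range, so the set of observed cycle types is {3+3, 2+2+1+1}. The candidates containing elements of all these cycle types are A_4 (6T4) of order 12, S_4 (6T7) of order 24, (C_3 x C_3) : C_4 (6T10) of order 36, PSL(2,5) (6T12) of order 60, A_6 (6T15) of order 360; the others are excluded. The observed types are precisely the cycle types that occur in A_4 (6T4) (apart from the identity). Each of the other remaining candidates has further cycle types, and by the Chebotarev density theorem the matching factorization patterns would occur for a proportion of primes equal to their share of the group: S_4 (6T7) additionally contains elements of type 4+2 (6 of its 24 elements, about 25% of primes); (C_3 x C_3) : C_4 (6T10) additionally contains elements of type 4+2, 3+1+1+1 (22 of its 36 elements, about 61% of primes); PSL(2,5) (6T12) additionally contains elements of type 5+1 (24 of its 60 elements, about 40% of primes); A_6 (6T15) additionally contains elements of type 5+1, 4+2, 3+1+1+1 (274 of its 360 elements, about 76% of primes). None of the 33 primes tested shows any such pattern (for each of these groups the chance of that is below 10^-4), which rules them out. Hence G = A_4 (6T4), of order 12.

A_4 (order 12)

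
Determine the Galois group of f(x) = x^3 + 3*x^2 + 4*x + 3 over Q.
The polynomial is an irreducible cubic over Q and its discriminant is -31, which is not a perfect square. For an irreducible cubic, a non-square discriminant gives Galois group S_3.

S_3, the symmetric group on 3 letters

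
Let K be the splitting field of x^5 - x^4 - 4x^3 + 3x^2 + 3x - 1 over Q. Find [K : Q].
5

The degree of the splitting field over Q equals the order of the Galois group, so first determine the group. The polynomial f is an irreducible quintic over Q, so G = Gal(f/Q) is a transitive subgroup of S_5: one of C_5 (5T1, order 5), D_5 (5T2, order 10), F_20 (5T3, order 20), A_5 (5T4, order 60) or S_5 (5T5, order 120). The discriminant of f is 14641 = 121^2, a perfect square, so G is contained in A_5. The transitive groups of degree 5 contained in A_5 are: C_5 (5T1, order 5), D_5 (5T2, order 10), A_5 (5T4, order 60). By Dedekind's theorem, for a prime p not dividing disc(f) the degrees of the irreducible factors of f mod p form the cycle type of an element of G. Factoring f modulo the 14 such primes p <= 47 (skipping 11, which divides the discriminant), each new pattern first appears at: mod 2: f = (x^5 + x^4 + x^2 + x + 1), pattern 5; mod 23: f = (x + 4)(x + 6)(x + 10)(x + 11)(x + 14), pattern 1+1+1+1+1. No other pattern occurs in this range, so the set of observed cycle types is {5, 1+1+1+1+1}. The candidates containing elements of all these cycle types are C_5 (5T1) of order 5, D_5 (5T2) of order 10, A_5 (5T4) of order 60; the others are excluded. The observed types are precisely the cycle types that occur in C_5 (5T1). Each of the other remaining candidates has further cycle types, and by the Chebotarev density theorem the matching factorization patterns would occur for a proportion of primes equal to their share of the group: D_5 (5T2) additionally contains elements of type 2+2+1 (5 of its 10 elements, about 50% of primes); A_5 (5T4) additionally contains elements of type 3+1+1, 2+2+1 (35 of its 60 elements, about 58% of primes). None of the 14 primes tested shows any such pattern (for each of these groups the chance of that is below 10^-4), which rules them out. Hence G = C_5 (5T1), of order 5. The Galois group C_5 (5T1) has order 5, so the splitting field has degree 5 over Q.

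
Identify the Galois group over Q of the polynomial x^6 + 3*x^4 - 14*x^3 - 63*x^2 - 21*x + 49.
S_3 x S_3 (also written G36-)

The polynomial f is an irreducible sextic over Q, so G = Gal(f/Q) is one of the 16 transitive subgroups 6T1, ..., 6T16 of S_6. The discriminant of f is 778002905803725, which is not a perfect square, so G is not contained in A_6. The transitive groups of degree 6 not contained in A_6 are: C_6 (6T1, order 6), S_3 (6T2, order 6), D_6 (6T3, order 12), C_3 x S_3 (6T5, order 18), A_4 x C_2 (6T6, order 24), S_4 (6T8, order 24), S_3 x S_3 (6T9, order 36), S_4 x C_2 (6T11, order 48), (S_3 x S_3) : C_2 (6T13, order 72), PGL(2,5) (6T14, order 120), S_6 (6T16, order 720). By Dedekind's theorem, for a prime p not dividing disc(f) the degrees of the irreducible factors of f mod p form the cycle type of an element of G. Factoring f modulo the 15 such primes p <= 67 (skipping 3, 5, 7, 29, which divide the discriminant), each new pattern first appears at: mod 2: f = (x^6 + x^4 + x^2 + x + 1), pattern 6; mod 13: f = (x + 7)(x + 9)(x + 10)(x^3 + x + 6), pattern 3+1+1+1; mod 19: f = (x^2 + 8x + 13)(x^2 + 15x + 9)(x^2 + 15x + 10), pattern 2+2+2; mod 23: f = (x + 11)(x + 13)(x^2 + 10x + 3)(x^2 + 12x + 14), pattern 2+2+1+1; mod 67: f = (x^3 + 13x + 60)(x^3 + 57x + 60), pattern 3+3. No other pattern occurs in this range, so the set of observed cycle types is {6, 3+1+1+1, 2+2+2, 2+2+1+1, 3+3}. The candidates containing elements of all these cycle types are S_3 x S_3 (6T9) of order 36, (S_3 x S_3) : C_2 (6T13) of order 72, S_6 (6T16) of order 720; the others are excluded. The observed types are precisely the cycle types that occur in S_3 x S_3 (6T9) (apart from the identity). Each of the other remaining candidates has further cycle types, and by the Chebotarev density theorem the matching factorization patterns would occur for a proportion of primes equal to their share of the group: (S_3 x S_3) : C_2 (6T13) additionally contains elements of type 4+2, 3+2+1, 2+1+1+1+1 (36 of its 72 elements, about 50% of primes); S_6 (6T16) additionally contains elements of type 5+1, 4+2, 4+1+1, 3+2+1, 2+1+1+1+1 (459 of its 720 elements, about 64% of primes). None of the 15 primes tested shows any such pattern (for each of these groups the chance of that is below 10^-4), which rules them out. Hence G = S_3 x S_3 (6T9), of order 36.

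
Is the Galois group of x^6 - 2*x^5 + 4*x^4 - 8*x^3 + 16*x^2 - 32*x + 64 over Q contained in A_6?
No

The polynomial is irreducible of degree 6 over Q. Its discriminant is -18046378835968, which is not a perfect square. A Galois group lies in the alternating group exactly when the discriminant is a square in Q, so the Galois group (C_6) is not contained in A_6.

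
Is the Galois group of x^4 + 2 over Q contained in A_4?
The polynomial is irreducible of degree 4 over Q. Its discriminant is 2048, which is not a perfect square. A Galois group lies in the alternating group exactly when the discriminant is a square in Q, so the Galois group (D_4) is not contained in A_4.

No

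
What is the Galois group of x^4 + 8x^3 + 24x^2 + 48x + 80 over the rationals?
S_4

The polynomial is an irreducible quartic over Q and its discriminant is 6619136, which is not a perfect square, so the Galois group is not contained in A_4. The resolvent cubic y^3 - 24*y^2 + 64*y + 256 is irreducible over Q. An irreducible resolvent with non-square discriminant gives S_4.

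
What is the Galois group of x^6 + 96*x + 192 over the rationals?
(S_3 x S_3) : C_2, the group 6T13 of order 72

The polynomial f is an irreducible sextic over Q, so G = Gal(f/Q) is one of the 16 transitive subgroups 6T1, ..., 6T16 of S_6. The discriminant of f is -9727331052552192, which is not a perfect square, so G is not contained in A_6. The transitive groups of degree 6 not contained in A_6 are: C_6 (6T1, order 6), S_3 (6T2, order 6), D_6 (6T3, order 12), C_3 x S_3 (6T5, order 18), A_4 x C_2 (6T6, order 24), S_4 (6T8, order 24), S_3 x S_3 (6T9, order 36), S_4 x C_2 (6T11, order 48), (S_3 x S_3) : C_2 (6T13, order 72), PGL(2,5) (6T14, order 120), S_6 (6T16, order 720). By Dedekind's theorem, for a prime p not dividing disc(f) the degrees of the irreducible factors of f mod p form the cycle type of an element of G. Factoring f modulo the 27 such primes p <= 127 (skipping 2, 3, 17, 43, which divide the discriminant), each new pattern first appears at: mod 5: f = (x^6 + x + 2), pattern 6; mod 7: f = (x + 5)(x^2 + 6x + 3)(x^3 + 3x^2 + 4x + 3), pattern 3+2+1; mod 11: f = (x^2 + 4x + 8)(x^4 + 7x^3 + 8x^2 + 2), pattern 4+2; mod 13: f = (x + 7)(x + 10)(x^2 + 2x + 12)(x^2 + 7x + 11), pattern 2+2+1+1; mod 61: f = (x + 4)(x + 8)(x + 20)(x + 42)(x^2 + 48x + 17), pattern 2+1+1+1+1; mod 97: f = (x + 1)(x + 20)(x + 24)(x^3 + 52x^2 + 46x + 78), pattern 3+1+1+1; mod 113: f = (x^2 + 8x + 40)(x^2 + 15x + 62)(x^2 + 90x + 81), pattern 2+2+2; mod 127: f = (x^3 + 49x^2 + 43x + 17)(x^3 + 78x^2 + 72x + 86), pattern 3+3. No other pattern occurs in this range, so the set of observed cycle types is {6, 3+2+1, 4+2, 2+2+1+1, 2+1+1+1+1, 3+1+1+1, 2+2+2, 3+3}. The candidates containing elements of all these cycle types are (S_3 x S_3) : C_2 (6T13) of order 72, S_6 (6T16) of order 720; the others are excluded. The observed types are precisely the cycle types that occur in (S_3 x S_3) : C_2 (6T13) (apart from the identity). Each of the other remaining candidates has further cycle types, and by the Chebotarev density theorem the matching factorization patterns would occur for a proportion of primes equal to their share of the group: S_6 (6T16) additionally contains elements of type 5+1, 4+1+1 (234 of its 720 elements, about 32% of primes). None of the 27 primes tested shows any such pattern (for each of these groups the chance of that is below 10^-4), which rules them out. Hence G = (S_3 x S_3) : C_2 (6T13), of order 72.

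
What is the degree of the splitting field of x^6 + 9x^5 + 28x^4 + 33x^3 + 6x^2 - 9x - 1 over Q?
The degree of the splitting field over Q equals the order of the Galois group, so first determine the group. The polynomial f is an irreducible sextic over Q, so G = Gal(f/Q) is one of the 16 transitive subgroups 6T1, ..., 6T16 of S_6. The discriminant of f is 810448, which is not a perfect square, so G is not contained in A_6. The transitive groups of degree 6 not contained in A_6 are: C_6 (6T1, order 6), S_3 (6T2, order 6), D_6 (6T3, order 12), C_3 x S_3 (6T5, order 18), A_4 x C_2 (6T6, order 24), S_4 (6T8, order 24), S_3 x S_3 (6T9, order 36), S_4 x C_2 (6T11, order 48), (S_3 x S_3) : C_2 (6T13, order 72), PGL(2,5) (6T14, order 120), S_6 (6T16, order 720). By Dedekind's theorem, for a prime p not dividing disc(f) the degrees of the irreducible factors of f mod p form the cycle type of an element of G. Factoring f modulo the 23 such primes p <= 97 (skipping 2, 37, which divide the discriminant), each new pattern first appears at: mod 3: f = (x^3 + x^2 + x + 2)(x^3 + 2x^2 + x + 1), pattern 3+3; mod 5: f = (x^2 + 2x + 3)(x^2 + 3x + 3)(x^2 + 4x + 1), pattern 2+2+2; mod 67: f = (x + 4)(x + 20)(x + 32)(x + 38)(x + 50)(x + 66), pattern 1+1+1+1+1+1. No other pattern occurs in this range, so the set of observed cycle types is {3+3, 2+2+2, 1+1+1+1+1+1}. The candidates containing elements of all these cycle types are C_6 (6T1) of order 6, S_3 (6T2) of order 6, D_6 (6T3) of order 12, C_3 x S_3 (6T5) of order 18, A_4 x C_2 (6T6) of order 24, S_4 (6T8) of order 24, S_3 x S_3 (6T9) of order 36, S_4 x C_2 (6T11) of order 48, (S_3 x S_3) : C_2 (6T13) of order 72, PGL(2,5) (6T14) of order 120, S_6 (6T16) of order 720; the others are excluded. The observed types are precisely the cycle types that occur in S_3 (6T2). Each of the other remaining candidates has further cycle types, and by the Chebotarev density theorem the matching factorization patterns would occur for a proportion of primes equal to their share of the group: C_6 (6T1) additionally contains elements of type 6 (2 of its 6 elements, about 33% of primes); D_6 (6T3) additionally contains elements of type 6, 2+2+1+1 (5 of its 12 elements, about 42% of primes); C_3 x S_3 (6T5) additionally contains elements of type 6, 3+1+1+1 (10 of its 18 elements, about 56% of primes); A_4 x C_2 (6T6) additionally contains elements of type 6, 2+2+1+1, 2+1+1+1+1 (14 of its 24 elements, about 58% of primes); S_4 (6T8) additionally contains elements of type 4+1+1, 2+2+1+1 (9 of its 24 elements, about 38% of primes); S_3 x S_3 (6T9) additionally contains elements of type 6, 3+1+1+1, 2+2+1+1 (25 of its 36 elements, about 69% of primes); S_4 x C_2 (6T11) additionally contains elements of type 6, 4+2, 4+1+1, 2+2+1+1, 2+1+1+1+1 (32 of its 48 elements, about 67% of primes); (S_3 x S_3) : C_2 (6T13) additionally contains elements of type 6, 4+2, 3+2+1, 3+1+1+1, 2+2+1+1, 2+1+1+1+1 (61 of its 72 elements, about 85% of primes); PGL(2,5) (6T14) additionally contains elements of type 6, 5+1, 4+1+1, 2+2+1+1 (89 of its 120 elements, about 74% of primes); S_6 (6T16) additionally contains elements of type 6, 5+1, 4+2, 4+1+1, 3+2+1, 3+1+1+1, 2+2+1+1, 2+1+1+1+1 (664 of its 720 elements, about 92% of primes). None of the 23 primes tested shows any such pattern (for each of these groups the chance of that is below 10^-4), which rules them out. Hence G = S_3 (6T2), of order 6. The Galois group S_3 (6T2) has order 6, so the splitting field has degree 6 over Q.

6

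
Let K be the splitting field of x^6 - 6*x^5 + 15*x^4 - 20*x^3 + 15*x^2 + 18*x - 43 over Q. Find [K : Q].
The degree of the splitting field over Q equals the order of the Galois group, so first determine the group. The polynomial f is an irreducible sextic over Q, so G = Gal(f/Q) is one of the 16 transitive subgroups 6T1, ..., 6T16 of S_6. The discriminant of f is 746496000000 = 864000^2, a perfect square, so G is contained in A_6. The transitive groups of degree 6 contained in A_6 are: A_4 (6T4, order 12), S_4 (6T7, order 24), (C_3 x C_3) : C_4 (6T10, order 36), PSL(2,5) (6T12, order 60), A_6 (6T15, order 360). By Dedekind's theorem, for a prime p not dividing disc(f) the degrees of the irreducible factors of f mod p form the cycle type of an element of G. Factoring f modulo the 6 such primes p <= 23 (skipping 2, 3, 5, which divide the discriminant), each new pattern first appears at: mod 7: f = (x + 2)(x^5 + 6x^4 + 3x^3 + 2x^2 + 4x + 3), pattern 5+1; mod 23: f = (x + 6)(x + 11)(x + 20)(x^3 + 3x^2 + 4x + 8), pattern 3+1+1+1. No other pattern occurs in this range, so the set of observed cycle types is {5+1, 3+1+1+1}. Among the candidates above, the only group containing elements of all these cycle types is A_6 (6T15) — each of A_4 (6T4), S_4 (6T7), (C_3 x C_3) : C_4 (6T10), PSL(2,5) (6T12) lacks at least one of them. Hence G = A_6 (6T15), of order 360. The Galois group A_6 (6T15) has order 360, so the splitting field has degree 360 over Q.

360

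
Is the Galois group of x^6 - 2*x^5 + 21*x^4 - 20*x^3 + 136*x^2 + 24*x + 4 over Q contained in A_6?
The polynomial is irreducible of degree 6 over Q. Its discriminant is -1579425998307328, which is not a perfect square. A Galois group lies in the alternating group exactly when the discriminant is a square in Q, so the Galois group ((S_3 x S_3) : C_2) is not contained in A_6.

No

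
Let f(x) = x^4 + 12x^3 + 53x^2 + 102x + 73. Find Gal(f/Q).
The polynomial is an irreducible quartic over Q and its discriminant is 144 = 12^2, a perfect square, so the Galois group is contained in A_4. The resolvent cubic y^3 - 53*y^2 + 932*y - 5440 splits completely over Q, which gives the Klein four-group V_4.

V_4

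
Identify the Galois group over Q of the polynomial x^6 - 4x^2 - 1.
The polynomial f is an irreducible sextic over Q, so G = Gal(f/Q) is one of the 16 transitive subgroups 6T1, ..., 6T16 of S_6. The discriminant of f is 3356224 = 1832^2, a perfect square, so G is contained in A_6. The transitive groups of degree 6 contained in A_6 are: A_4 (6T4, order 12), S_4 (6T7, order 24), (C_3 x C_3) : C_4 (6T10, order 36), PSL(2,5) (6T12, order 60), A_6 (6T15, order 360). By Dedekind's theorem, for a prime p not dividing disc(f) the degrees of the irreducible factors of f mod p form the cycle type of an element of G. Factoring f modulo the 79 such primes p <= 419 (skipping 2, 229, which divide the discriminant), each new pattern first appears at: mod 3: f = (x^3 + x^2 + 2x + 1)(x^3 + 2x^2 + 2x + 2), pattern 3+3; mod 7: f = (x^2 + 4)(x^4 + 3x^2 + 5), pattern 4+2; mod 23: f = (x + 9)(x + 14)(x^2 + x + 18)(x^2 + 22x + 18), pattern 2+2+1+1; mod 193: f = (x + 87)(x + 90)(x + 93)(x + 100)(x + 103)(x + 106), pattern 1+1+1+1+1+1. No other pattern occurs in this range, so the set of observed cycle types is {3+3, 4+2, 2+2+1+1, 1+1+1+1+1+1}. The candidates containing elements of all these cycle types are S_4 (6T7) of order 24, (C_3 x C_3) : C_4 (6T10) of order 36, A_6 (6T15) of order 360; the others are excluded. The observed types are precisely the cycle types that occur in S_4 (6T7). Each of the other remaining candidates has further cycle types, and by the Chebotarev density theorem the matching factorization patterns would occur for a proportion of primes equal to their share of the group: (C_3 x C_3) : C_4 (6T10) additionally contains elements of type 3+1+1+1 (4 of its 36 elements, about 11% of primes); A_6 (6T15) additionally contains elements of type 5+1, 3+1+1+1 (184 of its 360 elements, about 51% of primes). None of the 79 primes tested shows any such pattern (for each of these groups the chance of that is below 10^-4), which rules them out. Hence G = S_4 (6T7), of order 24.

S_4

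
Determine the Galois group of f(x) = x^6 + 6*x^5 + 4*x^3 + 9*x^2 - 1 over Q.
6T6: A_4 x C_2

The polynomial f is an irreducible sextic over Q, so G = Gal(f/Q) is one of the 16 transitive subgroups 6T1, ..., 6T16 of S_6. The discriminant of f is -6561000000, which is not a perfect square, so G is not contained in A_6. The transitive groups of degree 6 not contained in A_6 are: C_6 (6T1, order 6), S_3 (6T2, order 6), D_6 (6T3, order 12), C_3 x S_3 (6T5, order 18), A_4 x C_2 (6T6, order 24), S_4 (6T8, order 24), S_3 x S_3 (6T9, order 36), S_4 x C_2 (6T11, order 48), (S_3 x S_3) : C_2 (6T13, order 72), PGL(2,5) (6T14, order 120), S_6 (6T16, order 720). By Dedekind's theorem, for a prime p not dividing disc(f) the degrees of the irreducible factors of f mod p form the cycle type of an element of G. Factoring f modulo the 33 such primes p <= 151 (skipping 2, 3, 5, which divide the discriminant), each new pattern first appears at: mod 7: f = (x^6 + 6x^5 + 4x^3 + 2x^2 + 6), pattern 6; mod 13: f = (x^3 + 8x^2 + 4x + 3)(x^3 + 11x^2 + 12x + 4), pattern 3+3; mod 17: f = (x + 10)(x + 15)(x^2 + 5x + 7)(x^2 + 10x + 13), pattern 2+2+1+1; mod 19: f = (x + 5)(x + 16)(x + 17)(x + 18)(x^2 + 7x + 7), pattern 2+1+1+1+1; mod 71: f = (x^2 + 34x + 55)(x^2 + 52x + 46)(x^2 + 62x + 41), pattern 2+2+2. No other pattern occurs in this range, so the set of observed cycle types is {6, 3+3, 2+2+1+1, 2+1+1+1+1, 2+2+2}. The candidates containing elements of all these cycle types are A_4 x C_2 (6T6) of order 24, S_4 x C_2 (6T11) of order 48, (S_3 x S_3) : C_2 (6T13) of order 72, S_6 (6T16) of order 720; the others are excluded. The observed types are precisely the cycle types that occur in A_4 x C_2 (6T6) (apart from the identity). Each of the other remaining candidates has further cycle types, and by the Chebotarev density theorem the matching factorization patterns would occur for a proportion of primes equal to their share of the group: S_4 x C_2 (6T11) additionally contains elements of type 4+2, 4+1+1 (12 of its 48 elements, about 25% of primes); (S_3 x S_3) : C_2 (6T13) additionally contains elements of type 4+2, 3+2+1, 3+1+1+1 (34 of its 72 elements, about 47% of primes); S_6 (6T16) additionally contains elements of type 5+1, 4+2, 4+1+1, 3+2+1, 3+1+1+1 (484 of its 720 elements, about 67% of primes). None of the 33 primes tested shows any such pattern (for each of these groups the chance of that is below 10^-4), which rules them out. Hence G = A_4 x C_2 (6T6), of order 24.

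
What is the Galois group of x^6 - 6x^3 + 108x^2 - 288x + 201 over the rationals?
The polynomial f is an irreducible sextic over Q, so G = Gal(f/Q) is one of the 16 transitive subgroups 6T1, ..., 6T16 of S_6. The discriminant of f is -941328478973952, which is not a perfect square, so G is not contained in A_6. The transitive groups of degree 6 not contained in A_6 are: C_6 (6T1, order 6), S_3 (6T2, order 6), D_6 (6T3, order 12), C_3 x S_3 (6T5, order 18), A_4 x C_2 (6T6, order 24), S_4 (6T8, order 24), S_3 x S_3 (6T9, order 36), S_4 x C_2 (6T11, order 48), (S_3 x S_3) : C_2 (6T13, order 72), PGL(2,5) (6T14, order 120), S_6 (6T16, order 720). By Dedekind's theorem, for a prime p not dividing disc(f) the degrees of the irreducible factors of f mod p form the cycle type of an element of G. Factoring f modulo the 23 such primes p <= 103 (skipping 2, 3, 17, 67, which divide the discriminant), each new pattern first appears at: mod 5: f = (x^2 + 3)(x^2 + x + 2)(x^2 + 4x + 1), pattern 2+2+2; mod 7: f = (x^3 + 2x + 6)(x^3 + 5x + 2), pattern 3+3; mod 61: f = (x + 3)(x + 13)(x + 15)(x + 18)(x + 33)(x + 40), pattern 1+1+1+1+1+1. No other pattern occurs in this range, so the set of observed cycle types is {2+2+2, 3+3, 1+1+1+1+1+1}. The candidates containing elements of all these cycle types are C_6 (6T1) of order 6, S_3 (6T2) of order 6, D_6 (6T3) of order 12, C_3 x S_3 (6T5) of order 18, A_4 x C_2 (6T6) of order 24, S_4 (6T8) of order 24, S_3 x S_3 (6T9) of order 36, S_4 x C_2 (6T11) of order 48, (S_3 x S_3) : C_2 (6T13) of order 72, PGL(2,5) (6T14) of order 120, S_6 (6T16) of order 720; the others are excluded. The observed types are precisely the cycle types that occur in S_3 (6T2). Each of the other remaining candidates has further cycle types, and by the Chebotarev density theorem the matching factorization patterns would occur for a proportion of primes equal to their share of the group: C_6 (6T1) additionally contains elements of type 6 (2 of its 6 elements, about 33% of primes); D_6 (6T3) additionally contains elements of type 6, 2+2+1+1 (5 of its 12 elements, about 42% of primes); C_3 x S_3 (6T5) additionally contains elements of type 6, 3+1+1+1 (10 of its 18 elements, about 56% of primes); A_4 x C_2 (6T6) additionally contains elements of type 6, 2+2+1+1, 2+1+1+1+1 (14 of its 24 elements, about 58% of primes); S_4 (6T8) additionally contains elements of type 4+1+1, 2+2+1+1 (9 of its 24 elements, about 38% of primes); S_3 x S_3 (6T9) additionally contains elements of type 6, 3+1+1+1, 2+2+1+1 (25 of its 36 elements, about 69% of primes); S_4 x C_2 (6T11) additionally contains elements of type 6, 4+2, 4+1+1, 2+2+1+1, 2+1+1+1+1 (32 of its 48 elements, about 67% of primes); (S_3 x S_3) : C_2 (6T13) additionally contains elements of type 6, 4+2, 3+2+1, 3+1+1+1, 2+2+1+1, 2+1+1+1+1 (61 of its 72 elements, about 85% of primes); PGL(2,5) (6T14) additionally contains elements of type 6, 5+1, 4+1+1, 2+2+1+1 (89 of its 120 elements, about 74% of primes); S_6 (6T16) additionally contains elements of type 6, 5+1, 4+2, 4+1+1, 3+2+1, 3+1+1+1, 2+2+1+1, 2+1+1+1+1 (664 of its 720 elements, about 92% of primes). None of the 23 primes tested shows any such pattern (for each of these groups the chance of that is below 10^-4), which rules them out. Hence G = S_3 (6T2), of order 6.

S_3 (order 6)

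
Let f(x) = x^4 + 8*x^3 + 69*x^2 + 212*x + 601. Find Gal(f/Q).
The polynomial is an irreducible quartic over Q and its discriminant is 1062882000, which is not a perfect square, so the Galois group is not contained in A_4. The resolvent cubic y^3 - 69*y^2 - 708*y + 82468 has exactly one rational root, so the Galois group is C_4 or D_4. The quartic becomes reducible over Q(sqrt(disc)), so the group is C_4.

4T1: C_4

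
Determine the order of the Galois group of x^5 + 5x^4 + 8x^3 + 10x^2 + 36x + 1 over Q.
The degree of the splitting field over Q equals the order of the Galois group, so first determine the group. The polynomial f is an irreducible quintic over Q, so G = Gal(f/Q) is a transitive subgroup of S_5: one of C_5 (5T1, order 5), D_5 (5T2, order 10), F_20 (5T3, order 20), A_5 (5T4, order 60) or S_5 (5T5, order 120). The discriminant of f is 6973049989, which is not a perfect square, so G is not contained in A_5. The transitive groups of degree 5 not contained in A_5 are: F_20 (5T3, order 20), S_5 (5T5, order 120). By Dedekind's theorem, for a prime p not dividing disc(f) the degrees of the irreducible factors of f mod p form the cycle type of an element of G. Factoring f modulo the first such prime p = 2, each new pattern first appears at: mod 2: f = (x^2 + x + 1)(x^3 + x + 1), pattern 3+2. No other pattern occurs in this range, so the set of observed cycle types is {3+2}. Among the candidates above, the only group containing elements of all these cycle types is S_5 (5T5) — F_20 (5T3) lacks at least one of them. Hence G = S_5 (5T5), of order 120. The Galois group S_5 (5T5) has order 120, so the splitting field has degree 120 over Q.

120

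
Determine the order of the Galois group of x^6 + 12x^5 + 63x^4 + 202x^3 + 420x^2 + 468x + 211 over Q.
The degree of the splitting field over Q equals the order of the Galois group, so first determine the group. The polynomial f is an irreducible sextic over Q, so G = Gal(f/Q) is one of the 16 transitive subgroups 6T1, ..., 6T16 of S_6. The discriminant of f is -28010528989632, which is not a perfect square, so G is not contained in A_6. The transitive groups of degree 6 not contained in A_6 are: C_6 (6T1, order 6), S_3 (6T2, order 6), D_6 (6T3, order 12), C_3 x S_3 (6T5, order 18), A_4 x C_2 (6T6, order 24), S_4 (6T8, order 24), S_3 x S_3 (6T9, order 36), S_4 x C_2 (6T11, order 48), (S_3 x S_3) : C_2 (6T13, order 72), PGL(2,5) (6T14, order 120), S_6 (6T16, order 720). By Dedekind's theorem, for a prime p not dividing disc(f) the degrees of the irreducible factors of f mod p form the cycle type of an element of G. Factoring f modulo the 21 such primes p <= 89 (skipping 2, 3, 7, which divide the discriminant), each new pattern first appears at: mod 5: f = (x^6 + 2x^5 + 3x^4 + 2x^3 + 3x + 1), pattern 6; mod 11: f = (x + 6)(x^5 + 6x^4 + 5x^3 + 7x^2 + 4x + 4), pattern 5+1; mod 13: f = (x + 1)(x + 7)(x^4 + 4x^3 + 11x^2 + 8x + 6), pattern 4+1+1; mod 23: f = (x + 5)(x + 18)(x^2 + 3x + 11)(x^2 + 9x + 4), pattern 2+2+1+1; mod 43: f = (x^3 + 6x^2 + 12x + 39)(x^3 + 6x^2 + 15x + 1), pattern 3+3; mod 61: f = (x^2 + 32x + 5)(x^2 + 50x + 55)(x^2 + 52x + 56), pattern 2+2+2. No other pattern occurs in this range, so the set of observed cycle types is {6, 5+1, 4+1+1, 2+2+1+1, 3+3, 2+2+2}. The candidates containing elements of all these cycle types are PGL(2,5) (6T14) of order 120, S_6 (6T16) of order 720; the others are excluded. The observed types are precisely the cycle types that occur in PGL(2,5) (6T14) (apart from the identity). Each of the other remaining candidates has further cycle types, and by the Chebotarev density theorem the matching factorization patterns would occur for a proportion of primes equal to their share of the group: S_6 (6T16) additionally contains elements of type 4+2, 3+2+1, 3+1+1+1, 2+1+1+1+1 (265 of its 720 elements, about 37% of primes). None of the 21 primes tested shows any such pattern (for each of these groups the chance of that is below 10^-4), which rules them out. Hence G = PGL(2,5) (6T14), of order 120. The Galois group PGL(2,5) (6T14) has order 120, so the splitting field has degree 120 over Q.

120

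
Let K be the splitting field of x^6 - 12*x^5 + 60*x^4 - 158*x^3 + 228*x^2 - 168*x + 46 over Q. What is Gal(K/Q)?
S_3 x S_3

The polynomial f is an irreducible sextic over Q, so G = Gal(f/Q) is one of the 16 transitive subgroups 6T1, ..., 6T16 of S_6. The discriminant of f is 5038848, which is not a perfect square, so G is not contained in A_6. The transitive groups of degree 6 not contained in A_6 are: C_6 (6T1, order 6), S_3 (6T2, order 6), D_6 (6T3, order 12), C_3 x S_3 (6T5, order 18), A_4 x C_2 (6T6, order 24), S_4 (6T8, order 24), S_3 x S_3 (6T9, order 36), S_4 x C_2 (6T11, order 48), (S_3 x S_3) : C_2 (6T13, order 72), PGL(2,5) (6T14, order 120), S_6 (6T16, order 720). By Dedekind's theorem, for a prime p not dividing disc(f) the degrees of the irreducible factors of f mod p form the cycle type of an element of G. Factoring f modulo the 23 such primes p <= 97 (skipping 2, 3, which divide the discriminant), each new pattern first appears at: mod 5: f = (x^6 + 3x^5 + 2x^3 + 3x^2 + 2x + 1), pattern 6; mod 11: f = (x + 4)(x + 6)(x^2 + x + 8)(x^2 + 10x + 7), pattern 2+2+1+1; mod 13: f = (x + 5)(x + 6)(x + 9)(x^3 + 7x^2 + 12x + 2), pattern 3+1+1+1; mod 31: f = (x^2 + 13x + 28)(x^2 + 18x + 2)(x^2 + 19x + 13), pattern 2+2+2; mod 97: f = (x^3 + 91x^2 + 12x + 3)(x^3 + 91x^2 + 12x + 80), pattern 3+3. No other pattern occurs in this range, so the set of observed cycle types is {6, 2+2+1+1, 3+1+1+1, 2+2+2, 3+3}. The candidates containing elements of all these cycle types are S_3 x S_3 (6T9) of order 36, (S_3 x S_3) : C_2 (6T13) of order 72, S_6 (6T16) of order 720; the others are excluded. The observed types are precisely the cycle types that occur in S_3 x S_3 (6T9) (apart from the identity). Each of the other remaining candidates has further cycle types, and by the Chebotarev density theorem the matching factorization patterns would occur for a proportion of primes equal to their share of the group: (S_3 x S_3) : C_2 (6T13) additionally contains elements of type 4+2, 3+2+1, 2+1+1+1+1 (36 of its 72 elements, about 50% of primes); S_6 (6T16) additionally contains elements of type 5+1, 4+2, 4+1+1, 3+2+1, 2+1+1+1+1 (459 of its 720 elements, about 64% of primes). None of the 23 primes tested shows any such pattern (for each of these groups the chance of that is below 10^-4), which rules them out. Hence G = S_3 x S_3 (6T9), of order 36.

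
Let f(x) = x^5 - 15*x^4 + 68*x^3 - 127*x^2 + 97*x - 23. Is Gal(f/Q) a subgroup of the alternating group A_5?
The polynomial is irreducible of degree 5 over Q. Its discriminant is 7745089 = 2783^2, a perfect square. A Galois group lies in the alternating group exactly when the discriminant is a square in Q, so the Galois group (C_5) is contained in A_5.

Yes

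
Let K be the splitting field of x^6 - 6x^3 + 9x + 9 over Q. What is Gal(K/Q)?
The polynomial f is an irreducible sextic over Q, so G = Gal(f/Q) is one of the 16 transitive subgroups 6T1, ..., 6T16 of S_6. The discriminant of f is -6604217307, which is not a perfect square, so G is not contained in A_6. The transitive groups of degree 6 not contained in A_6 are: C_6 (6T1, order 6), S_3 (6T2, order 6), D_6 (6T3, order 12), C_3 x S_3 (6T5, order 18), A_4 x C_2 (6T6, order 24), S_4 (6T8, order 24), S_3 x S_3 (6T9, order 36), S_4 x C_2 (6T11, order 48), (S_3 x S_3) : C_2 (6T13, order 72), PGL(2,5) (6T14, order 120), S_6 (6T16, order 720). By Dedekind's theorem, for a prime p not dividing disc(f) the degrees of the irreducible factors of f mod p form the cycle type of an element of G. Factoring f modulo the 28 such primes p <= 127 (skipping 3, 17, 43, which divide the discriminant), each new pattern first appears at: mod 2: f = (x^6 + x + 1), pattern 6; mod 7: f = (x + 1)(x^2 + 4x + 1)(x^3 + 2x^2 + 6x + 2), pattern 3+2+1; mod 11: f = (x^2 + 4)(x^4 + 7x^2 + 5x + 5), pattern 4+2; mod 13: f = (x + 9)(x + 12)(x^2 + 8x + 9)(x^2 + 10x + 10), pattern 2+2+1+1; mod 61: f = (x + 4)(x + 14)(x + 16)(x + 39)(x^2 + 49x + 60), pattern 2+1+1+1+1; mod 97: f = (x + 3)(x + 47)(x + 73)(x^3 + 71x^2 + 86x + 89), pattern 3+1+1+1; mod 113: f = (x^2 + 7x + 64)(x^2 + 109x + 100)(x^2 + 110x + 99), pattern 2+2+2; mod 127: f = (x^3 + 39x^2 + 67x + 70)(x^3 + 88x^2 + 57x + 60), pattern 3+3. No other pattern occurs in this range, so the set of observed cycle types is {6, 3+2+1, 4+2, 2+2+1+1, 2+1+1+1+1, 3+1+1+1, 2+2+2, 3+3}. The candidates containing elements of all these cycle types are (S_3 x S_3) : C_2 (6T13) of order 72, S_6 (6T16) of order 720; the others are excluded. The observed types are precisely the cycle types that occur in (S_3 x S_3) : C_2 (6T13) (apart from the identity). Each of the other remaining candidates has further cycle types, and by the Chebotarev density theorem the matching factorization patterns would occur for a proportion of primes equal to their share of the group: S_6 (6T16) additionally contains elements of type 5+1, 4+1+1 (234 of its 720 elements, about 32% of primes). None of the 28 primes tested shows any such pattern (for each of these groups the chance of that is below 10^-4), which rules them out. Hence G = (S_3 x S_3) : C_2 (6T13), of order 72.

(S_3 x S_3) : C_2 (order 72)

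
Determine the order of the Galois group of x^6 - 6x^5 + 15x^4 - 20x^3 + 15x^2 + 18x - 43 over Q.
The degree of the splitting field over Q equals the order of the Galois group, so first determine the group. The polynomial f is an irreducible sextic over Q, so G = Gal(f/Q) is one of the 16 transitive subgroups 6T1, ..., 6T16 of S_6. The discriminant of f is 746496000000 = 864000^2, a perfect square, so G is contained in A_6. The transitive groups of degree 6 contained in A_6 are: A_4 (6T4, order 12), S_4 (6T7, order 24), (C_3 x C_3) : C_4 (6T10, order 36), PSL(2,5) (6T12, order 60), A_6 (6T15, order 360). By Dedekind's theorem, for a prime p not dividing disc(f) the degrees of the irreducible factors of f mod p form the cycle type of an element of G. Factoring f modulo the 6 such primes p <= 23 (skipping 2, 3, 5, which divide the discriminant), each new pattern first appears at: mod 7: f = (x + 2)(x^5 + 6x^4 + 3x^3 + 2x^2 + 4x + 3), pattern 5+1; mod 23: f = (x + 6)(x + 11)(x + 20)(x^3 + 3x^2 + 4x + 8), pattern 3+1+1+1. No other pattern occurs in this range, so the set of observed cycle types is {5+1, 3+1+1+1}. Among the candidates above, the only group containing elements of all these cycle types is A_6 (6T15) — each of A_4 (6T4), S_4 (6T7), (C_3 x C_3) : C_4 (6T10), PSL(2,5) (6T12) lacks at least one of them. Hence G = A_6 (6T15), of order 360. The Galois group A_6 (6T15) has order 360, so the splitting field has degree 360 over Q.

360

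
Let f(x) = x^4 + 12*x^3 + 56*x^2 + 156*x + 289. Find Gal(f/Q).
The polynomial is an irreducible quartic over Q and its discriminant is 122943744 = 11088^2, a perfect square, so the Galois group is contained in A_4. The resolvent cubic y^3 - 56*y^2 + 716*y - 1216 splits completely over Q, which gives the Klein four-group V_4.

V_4, the Klein four-group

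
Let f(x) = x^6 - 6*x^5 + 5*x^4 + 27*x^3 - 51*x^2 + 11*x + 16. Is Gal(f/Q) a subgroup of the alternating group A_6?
Yes

The polynomial is irreducible of degree 6 over Q. Its discriminant is 30991489 = 5567^2, a perfect square. A Galois group lies in the alternating group exactly when the discriminant is a square in Q, so the Galois group (PSL(2,5)) is contained in A_6.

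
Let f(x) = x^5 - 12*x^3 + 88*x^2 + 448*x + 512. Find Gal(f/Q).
The polynomial f is an irreducible quintic over Q, so G = Gal(f/Q) is a transitive subgroup of S_5: one of C_5 (5T1, order 5), D_5 (5T2, order 10), F_20 (5T3, order 20), A_5 (5T4, order 60) or S_5 (5T5, order 120). The discriminant of f is 17376313606144, which is not a perfect square, so G is not contained in A_5. The transitive groups of degree 5 not contained in A_5 are: F_20 (5T3, order 20), S_5 (5T5, order 120). By Dedekind's theorem, for a prime p not dividing disc(f) the degrees of the irreducible factors of f mod p form the cycle type of an element of G. Factoring f modulo the 3 such primes p <= 7 (skipping 2, which divides the discriminant), each new pattern first appears at: mod 3: f = (x^5 + x^2 + x + 2), pattern 5; mod 7: f = (x^2 + 2)(x^3 + 4), pattern 3+2. No other pattern occurs in this range, so the set of observed cycle types is {5, 3+2}. Among the candidates above, the only group containing elements of all these cycle types is S_5 (5T5) — F_20 (5T3) lacks at least one of them. Hence G = S_5 (5T5), of order 120.

S_5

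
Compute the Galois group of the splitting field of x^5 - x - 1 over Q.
The polynomial f is an irreducible quintic over Q, so G = Gal(f/Q) is a transitive subgroup of S_5: one of C_5 (5T1, order 5), D_5 (5T2, order 10), F_20 (5T3, order 20), A_5 (5T4, order 60) or S_5 (5T5, order 120). The discriminant of f is 2869, which is not a perfect square, so G is not contained in A_5. The transitive groups of degree 5 not contained in A_5 are: F_20 (5T3, order 20), S_5 (5T5, order 120). By Dedekind's theorem, for a prime p not dividing disc(f) the degrees of the irreducible factors of f mod p form the cycle type of an element of G. Factoring f modulo the first such prime p = 2, each new pattern first appears at: mod 2: f = (x^2 + x + 1)(x^3 + x^2 + 1), pattern 3+2. No other pattern occurs in this range, so the set of observed cycle types is {3+2}. Among the candidates above, the only group containing elements of all these cycle types is S_5 (5T5) — F_20 (5T3) lacks at least one of them. Hence G = S_5 (5T5), of order 120.

S_5, the symmetric group on 5 letters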